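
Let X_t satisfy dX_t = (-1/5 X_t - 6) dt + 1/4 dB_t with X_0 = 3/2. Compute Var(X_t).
Var(X_t) = 5/32 - 5*exp(-2*t/5)/32

The variance V(t) = Var(X_t) satisfies V'(t) = 2 a V(t) + c^2 with V(0) = 0 (drift coefficient is linear in X, diffusion is constant). With a = -1/5, c = 1/4, the solution is
  V(t) = (c^2 / (2 a)) * (exp(2 a t) - 1)
       = ((1/4)^2 / (2*(-1/5))) * (exp((-2/5) t) - 1)
       = 5/32 - 5*exp(-2*t/5)/32.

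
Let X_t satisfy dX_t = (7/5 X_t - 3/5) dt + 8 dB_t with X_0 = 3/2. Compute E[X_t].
E[X_t] = 15*exp(7*t/5)/14 + 3/7

Taking expectations and using E[dB_t] = 0, the mean m(t) = E[X_t] satisfies the ODE m'(t) = a m(t) + b with m(0) = x_0. With a = 7/5, b = -3/5, x_0 = 3/2, the solution is
  m(t) = x_0 * exp(a t) + (b/a) * (exp(a t) - 1)
       = (3/2) * exp((7/5) t) + ((-3/5)/(7/5)) * (exp((7/5) t) - 1)
       = 15*exp(7*t/5)/14 + 3/7.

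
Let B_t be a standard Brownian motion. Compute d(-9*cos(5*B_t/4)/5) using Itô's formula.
d(-9*cos(5*B_t/4)/5) = (45*cos(5*B_t/4)/32) dt + (9*sin(5*B_t/4)/4) dB_t

Itô's formula for f(B_t) gives d f(B_t) = f'(B_t) dB_t + (1/2) f''(B_t) dt. Compute derivatives of f(x) = -9*cos(5*x/4)/5:
  f'(x)  = 9*sin(5*x/4)/4
  f''(x) = 45*cos(5*x/4)/16
Substitute x = B_t and multiply the f'' term by 1/2:
  drift     = (1/2) * (45*cos(5*x/4)/16) evaluated at B_t = 45*cos(5*B_t/4)/32
  diffusion = (9*sin(5*x/4)/4) evaluated at B_t = 9*sin(5*B_t/4)/4
Therefore d(-9*cos(5*B_t/4)/5) = (45*cos(5*B_t/4)/32) dt + (9*sin(5*B_t/4)/4) dB_t.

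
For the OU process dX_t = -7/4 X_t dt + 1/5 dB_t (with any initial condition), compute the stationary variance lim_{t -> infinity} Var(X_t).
lim Var(X_t) = 2/175

The OU SDE dX = -theta X dt + sigma dB admits the integrating factor exp(theta t): d(exp(theta t) X_t) = sigma exp(theta t) dB_t. Integrating from 0 to t gives X_t = x_0 * exp(-theta t) + sigma * int_0^t exp(-theta (t-s)) dB_s for any initial x_0. The Itô integral has variance (by the Itô isometry) sigma^2 * int_0^t exp(-2 theta (t - s)) ds = sigma^2 * (1 - exp(-2 theta t)) / (2 theta), independent of x_0.
With theta = 7/4, sigma = 1/5:
  Var(X_t) = (1/5)^2 * (1 - exp(-2*7/4 t)) / (2 * 7/4) = 2/175 - 2*exp(-7*t/2)/175.
As t -> infinity, exp(-2*7/4 t) -> 0, so the stationary variance is sigma^2 / (2 theta) = 2/175.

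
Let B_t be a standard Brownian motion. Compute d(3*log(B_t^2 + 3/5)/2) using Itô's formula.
d(3*log(B_t^2 + 3/5)/2) = (15*(3 - 5*B_t^2)/(2*(5*B_t^2 + 3)^2)) dt + (15*B_t/(5*B_t^2 + 3)) dB_t

Itô's formula for f(B_t) gives d f(B_t) = f'(B_t) dB_t + (1/2) f''(B_t) dt. Compute derivatives of f(x) = 3*log(x^2 + 3/5)/2:
  f'(x)  = 15*x/(5*x^2 + 3)
  f''(x) = 15*(3 - 5*x^2)/(5*x^2 + 3)^2
Substitute x = B_t and multiply the f'' term by 1/2:
  drift     = (1/2) * (15*(3 - 5*x^2)/(5*x^2 + 3)^2) evaluated at B_t = 15*(3 - 5*B_t^2)/(2*(5*B_t^2 + 3)^2)
  diffusion = (15*x/(5*x^2 + 3)) evaluated at B_t = 15*B_t/(5*B_t^2 + 3)
Therefore d(3*log(B_t^2 + 3/5)/2) = (15*(3 - 5*B_t^2)/(2*(5*B_t^2 + 3)^2)) dt + (15*B_t/(5*B_t^2 + 3)) dB_t.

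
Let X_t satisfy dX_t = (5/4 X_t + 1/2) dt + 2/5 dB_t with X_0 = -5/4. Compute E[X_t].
E[X_t] = -17*exp(5*t/4)/20 - 2/5

Taking expectations and using E[dB_t] = 0, the mean m(t) = E[X_t] satisfies the ODE m'(t) = a m(t) + b with m(0) = x_0. With a = 5/4, b = 1/2, x_0 = -5/4, the solution is
  m(t) = x_0 * exp(a t) + (b/a) * (exp(a t) - 1)
       = (-5/4) * exp((5/4) t) + ((1/2)/(5/4)) * (exp((5/4) t) - 1)
       = -17*exp(5*t/4)/20 - 2/5.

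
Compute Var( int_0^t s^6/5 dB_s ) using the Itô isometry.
Var = t^13/325

The Itô integral of a deterministic integrand f(s) has mean 0 because each increment f(s) * (B_{s+ds} - B_s) has mean 0. By the Itô isometry:
  Var( int_0^t f(s) dB_s ) = E[ (int_0^t f(s) dB_s)^2 ] = int_0^t f(s)^2 ds.
Here f(s) = s^6/5, so f(s)^2 = s^12/25. Integrate:
  int_0^t (s^12/25) ds = t^13/325.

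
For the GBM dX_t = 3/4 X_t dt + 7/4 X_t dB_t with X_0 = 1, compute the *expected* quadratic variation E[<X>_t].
E[<X>_t] = 49*exp(73*t/16)/73 - 49/73

<X>_t = int_0^t ((7/4) * X_s)^2 ds. Taking expectation inside the integral: E[<X>_t] = (7/4)^2 * int_0^t E[X_s^2] ds. For GBM, E[X_s^2] = x_0^2 * exp((2 mu + sigma^2) s). Integrating:
  E[<X>_t] = (7/4)^2 * 1^2 * (exp((2*(3/4) + (7/4)^2) t) - 1) / (2*(3/4) + (7/4)^2)
           = (7/4)^2 * 1^2 * (exp((73/16) t) - 1) / (73/16) = 49*exp(73*t/16)/73 - 49/73.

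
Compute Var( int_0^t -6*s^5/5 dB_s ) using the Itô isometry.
Var = 36*t^11/275

The Itô integral of a deterministic integrand f(s) has mean 0 because each increment f(s) * (B_{s+ds} - B_s) has mean 0. By the Itô isometry:
  Var( int_0^t f(s) dB_s ) = E[ (int_0^t f(s) dB_s)^2 ] = int_0^t f(s)^2 ds.
Here f(s) = -6*s^5/5, so f(s)^2 = 36*s^10/25. Integrate:
  int_0^t (36*s^10/25) ds = 36*t^11/275.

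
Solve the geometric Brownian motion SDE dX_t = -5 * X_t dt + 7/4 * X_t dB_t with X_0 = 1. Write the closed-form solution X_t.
X_t = 1 * exp((-209/32) * t + (7/4) * B_t)

For GBM dX = mu X dt + sigma X dB with X_0 = x_0, apply Itô to Y = log X: dY = (mu - sigma^2/2) dt + sigma dB, so Y_t = log(x_0) + (mu - sigma^2/2) t + sigma B_t and hence X_t = x_0 * exp((mu - sigma^2/2) t + sigma B_t).
With mu = -5, sigma = 7/4, x_0 = 1, this gives:
  X_t = 1 * exp((-209/32) * t + (7/4) * B_t).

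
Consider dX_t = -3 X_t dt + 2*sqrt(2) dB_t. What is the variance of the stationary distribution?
lim Var(X_t) = 4/3

The OU SDE dX = -theta X dt + sigma dB admits the integrating factor exp(theta t): d(exp(theta t) X_t) = sigma exp(theta t) dB_t. Integrating from 0 to t gives X_t = x_0 * exp(-theta t) + sigma * int_0^t exp(-theta (t-s)) dB_s for any initial x_0. The Itô integral has variance (by the Itô isometry) sigma^2 * int_0^t exp(-2 theta (t - s)) ds = sigma^2 * (1 - exp(-2 theta t)) / (2 theta), independent of x_0.
With theta = 3, sigma = 2*sqrt(2):
  Var(X_t) = (2*sqrt(2))^2 * (1 - exp(-2*3 t)) / (2 * 3) = 4/3 - 4*exp(-6*t)/3.
As t -> infinity, exp(-2*3 t) -> 0, so the stationary variance is sigma^2 / (2 theta) = 4/3.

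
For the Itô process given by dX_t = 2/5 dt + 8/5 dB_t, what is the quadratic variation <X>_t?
<X>_t = 64*t/25

For an Itô process dX_t = a(t) dt + b(t) dB_t, the quadratic variation is <X>_t = int_0^t b(s)^2 ds (the drift term does not contribute). Here b(s) = 8/5, so
  b(s)^2 = 64/25.
Integrating from 0 to t:
  <X>_t = int_0^t (64/25) ds = 64*t/25.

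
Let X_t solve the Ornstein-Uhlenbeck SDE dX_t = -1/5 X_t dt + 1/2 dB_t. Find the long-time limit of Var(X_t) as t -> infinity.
lim Var(X_t) = 5/8

The OU SDE dX = -theta X dt + sigma dB admits the integrating factor exp(theta t): d(exp(theta t) X_t) = sigma exp(theta t) dB_t. Integrating from 0 to t gives X_t = x_0 * exp(-theta t) + sigma * int_0^t exp(-theta (t-s)) dB_s for any initial x_0. The Itô integral has variance (by the Itô isometry) sigma^2 * int_0^t exp(-2 theta (t - s)) ds = sigma^2 * (1 - exp(-2 theta t)) / (2 theta), independent of x_0.
With theta = 1/5, sigma = 1/2:
  Var(X_t) = (1/2)^2 * (1 - exp(-2*1/5 t)) / (2 * 1/5) = 5/8 - 5*exp(-2*t/5)/8.
As t -> infinity, exp(-2*1/5 t) -> 0, so the stationary variance is sigma^2 / (2 theta) = 5/8.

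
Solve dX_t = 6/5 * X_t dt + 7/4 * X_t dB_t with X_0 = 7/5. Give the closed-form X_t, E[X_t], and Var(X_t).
X_t = 7/5 * exp((-53/160) t + (7/4) B_t); E[X_t] = 7*exp(6*t/5)/5; Var(X_t) = 49*(exp(49*t/16) - 1)*exp(12*t/5)/25

For GBM dX = mu X dt + sigma X dB with X_0 = x_0, apply Itô to Y = log X: dY = (mu - sigma^2/2) dt + sigma dB, so Y_t = log(x_0) + (mu - sigma^2/2) t + sigma B_t and hence X_t = x_0 * exp((mu - sigma^2/2) t + sigma B_t).
With mu = 6/5, sigma = 7/4, x_0 = 7/5, this gives:
  X_t = 7/5 * exp((-53/160) * t + (7/4) * B_t).
Since sigma*B_t ~ Normal(0, sigma^2 t), E[exp(sigma*B_t)] = exp(sigma^2 t / 2); so E[X_t] = x_0 * exp((mu - sigma^2/2) t) * exp(sigma^2 t / 2) = x_0 * exp(mu t) = 7*exp(6*t/5)/5.
Var(X_t) = E[X_t^2] - (E[X_t])^2 = x_0^2 * exp(2 mu t) * (exp(sigma^2 t) - 1) = 49*(exp(49*t/16) - 1)*exp(12*t/5)/25.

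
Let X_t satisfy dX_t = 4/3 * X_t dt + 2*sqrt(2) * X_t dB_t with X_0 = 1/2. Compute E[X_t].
E[X_t] = exp(4*t/3)/2

For GBM dX = mu X dt + sigma X dB with X_0 = x_0, apply Itô to Y = log X: dY = (mu - sigma^2/2) dt + sigma dB, so Y_t = log(x_0) + (mu - sigma^2/2) t + sigma B_t and hence X_t = x_0 * exp((mu - sigma^2/2) t + sigma B_t).
With mu = 4/3, sigma = 2*sqrt(2), x_0 = 1/2, this gives:
  X_t = 1/2 * exp((-8/3) * t + (2*sqrt(2)) * B_t).
Since sigma*B_t ~ Normal(0, sigma^2 t), E[exp(sigma*B_t)] = exp(sigma^2 t / 2); so E[X_t] = x_0 * exp((mu - sigma^2/2) t) * exp(sigma^2 t / 2) = x_0 * exp(mu t) = exp(4*t/3)/2.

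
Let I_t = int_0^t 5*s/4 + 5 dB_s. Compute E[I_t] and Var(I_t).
E[I_t] = 0; Var(I_t) = 25*t*(t^2 + 12*t + 48)/48

The Itô integral of a deterministic integrand f(s) has mean 0 because each increment f(s) * (B_{s+ds} - B_s) has mean 0. By the Itô isometry:
  Var( int_0^t f(s) dB_s ) = E[ (int_0^t f(s) dB_s)^2 ] = int_0^t f(s)^2 ds.
Here f(s) = 5*s/4 + 5, so f(s)^2 = 25*(s + 4)^2/16. Integrate:
  int_0^t (25*(s + 4)^2/16) ds = 25*t*(t^2 + 12*t + 48)/48.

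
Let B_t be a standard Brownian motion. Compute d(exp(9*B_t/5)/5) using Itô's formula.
d(exp(9*B_t/5)/5) = (81*exp(9*B_t/5)/250) dt + (9*exp(9*B_t/5)/25) dB_t

Itô's formula for f(B_t) gives d f(B_t) = f'(B_t) dB_t + (1/2) f''(B_t) dt. Compute derivatives of f(x) = exp(9*x/5)/5:
  f'(x)  = 9*exp(9*x/5)/25
  f''(x) = 81*exp(9*x/5)/125
Substitute x = B_t and multiply the f'' term by 1/2:
  drift     = (1/2) * (81*exp(9*x/5)/125) evaluated at B_t = 81*exp(9*B_t/5)/250
  diffusion = (9*exp(9*x/5)/25) evaluated at B_t = 9*exp(9*B_t/5)/25
Therefore d(exp(9*B_t/5)/5) = (81*exp(9*B_t/5)/250) dt + (9*exp(9*B_t/5)/25) dB_t.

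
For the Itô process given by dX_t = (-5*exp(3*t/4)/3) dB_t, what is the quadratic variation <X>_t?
<X>_t = 50*exp(3*t/2)/27 - 50/27

For an Itô process dX_t = a(t) dt + b(t) dB_t, the quadratic variation is <X>_t = int_0^t b(s)^2 ds (the drift term does not contribute). Here b(s) = -5*exp(3*s/4)/3, so
  b(s)^2 = 25*exp(3*s/2)/9.
Integrating from 0 to t:
  <X>_t = int_0^t (25*exp(3*s/2)/9) ds = 50*exp(3*t/2)/27 - 50/27.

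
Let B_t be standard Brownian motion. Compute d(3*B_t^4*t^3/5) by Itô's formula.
d(3*B_t^4*t^3/5) = (9*B_t^2*t^2*(B_t^2 + 2*t)/5) dt + (12*B_t^3*t^3/5) dB_t

Itô's formula for f(t, x): d f(t, B_t) = (f_t + (1/2) f_xx) dt + f_x dB_t. Compute partials of f(t, x) = 3*t^3*x^4/5:
  f_t(t,x)  = 9*t^2*x^4/5
  f_x(t,x)  = 12*t^3*x^3/5
  f_xx(t,x) = 36*t^3*x^2/5
Assemble drift = f_t + (1/2) f_xx = 9*t^2*x^2*(2*t + x^2)/5 and diffusion = f_x = 12*t^3*x^3/5. Substituting x = B_t:
  d(3*B_t^4*t^3/5) = (9*B_t^2*t^2*(B_t^2 + 2*t)/5) dt + (12*B_t^3*t^3/5) dB_t.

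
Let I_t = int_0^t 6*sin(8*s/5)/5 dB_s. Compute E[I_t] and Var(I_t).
E[I_t] = 0; Var(I_t) = 18*t/25 - 9*sin(8*t/5)*cos(8*t/5)/20

The Itô integral of a deterministic integrand f(s) has mean 0 because each increment f(s) * (B_{s+ds} - B_s) has mean 0. By the Itô isometry:
  Var( int_0^t f(s) dB_s ) = E[ (int_0^t f(s) dB_s)^2 ] = int_0^t f(s)^2 ds.
Here f(s) = 6*sin(8*s/5)/5, so f(s)^2 = 36*sin(8*s/5)^2/25. Integrate:
  int_0^t (36*sin(8*s/5)^2/25) ds = 18*t/25 - 9*sin(8*t/5)*cos(8*t/5)/20.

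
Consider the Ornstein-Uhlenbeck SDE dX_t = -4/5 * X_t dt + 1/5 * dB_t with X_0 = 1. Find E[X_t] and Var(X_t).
E[X_t] = exp(-4*t/5); Var(X_t) = 1/40 - exp(-8*t/5)/40

The OU SDE dX = -theta X dt + sigma dB admits the integrating factor exp(theta t): d(exp(theta t) X_t) = sigma exp(theta t) dB_t. Integrating from 0 to t:
  X_t = x_0 * exp(-theta t) + sigma * int_0^t exp(-theta (t-s)) dB_s.
The Itô integral has mean 0 and (by the Itô isometry) variance sigma^2 * int_0^t exp(-2 theta (t - s)) ds = sigma^2 * (1 - exp(-2 theta t)) / (2 theta).
With theta = 4/5, sigma = 1/5, x_0 = 1:
  E[X_t] = 1 * exp(-4/5 t) = exp(-4*t/5)
  Var(X_t) = (1/5)^2 * (1 - exp(-2*4/5 t)) / (2 * 4/5) = 1/40 - exp(-8*t/5)/40.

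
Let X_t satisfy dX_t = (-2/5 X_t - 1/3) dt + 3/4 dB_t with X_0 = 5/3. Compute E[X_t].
E[X_t] = -5/6 + 5*exp(-2*t/5)/2

Taking expectations and using E[dB_t] = 0, the mean m(t) = E[X_t] satisfies the ODE m'(t) = a m(t) + b with m(0) = x_0. With a = -2/5, b = -1/3, x_0 = 5/3, the solution is
  m(t) = x_0 * exp(a t) + (b/a) * (exp(a t) - 1)
       = (5/3) * exp((-2/5) t) + ((-1/3)/(-2/5)) * (exp((-2/5) t) - 1)
       = -5/6 + 5*exp(-2*t/5)/2.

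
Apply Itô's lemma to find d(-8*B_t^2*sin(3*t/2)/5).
d(-8*B_t^2*sin(3*t/2)/5) = (-12*B_t^2*cos(3*t/2)/5 - 8*sin(3*t/2)/5) dt + (-16*B_t*sin(3*t/2)/5) dB_t

Itô's formula for f(t, x): d f(t, B_t) = (f_t + (1/2) f_xx) dt + f_x dB_t. Compute partials of f(t, x) = -8*x^2*sin(3*t/2)/5:
  f_t(t,x)  = -12*x^2*cos(3*t/2)/5
  f_x(t,x)  = -16*x*sin(3*t/2)/5
  f_xx(t,x) = -16*sin(3*t/2)/5
Assemble drift = f_t + (1/2) f_xx = -12*x^2*cos(3*t/2)/5 - 8*sin(3*t/2)/5 and diffusion = f_x = -16*x*sin(3*t/2)/5. Substituting x = B_t:
  d(-8*B_t^2*sin(3*t/2)/5) = (-12*B_t^2*cos(3*t/2)/5 - 8*sin(3*t/2)/5) dt + (-16*B_t*sin(3*t/2)/5) dB_t.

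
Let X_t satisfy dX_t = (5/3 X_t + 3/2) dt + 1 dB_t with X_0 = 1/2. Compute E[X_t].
E[X_t] = 7*exp(5*t/3)/5 - 9/10

Taking expectations and using E[dB_t] = 0, the mean m(t) = E[X_t] satisfies the ODE m'(t) = a m(t) + b with m(0) = x_0. With a = 5/3, b = 3/2, x_0 = 1/2, the solution is
  m(t) = x_0 * exp(a t) + (b/a) * (exp(a t) - 1)
       = (1/2) * exp((5/3) t) + ((3/2)/(5/3)) * (exp((5/3) t) - 1)
       = 7*exp(5*t/3)/5 - 9/10.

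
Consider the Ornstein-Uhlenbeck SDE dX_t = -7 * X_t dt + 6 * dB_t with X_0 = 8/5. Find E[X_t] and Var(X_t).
E[X_t] = 8*exp(-7*t)/5; Var(X_t) = 18/7 - 18*exp(-14*t)/7

The OU SDE dX = -theta X dt + sigma dB admits the integrating factor exp(theta t): d(exp(theta t) X_t) = sigma exp(theta t) dB_t. Integrating from 0 to t:
  X_t = x_0 * exp(-theta t) + sigma * int_0^t exp(-theta (t-s)) dB_s.
The Itô integral has mean 0 and (by the Itô isometry) variance sigma^2 * int_0^t exp(-2 theta (t - s)) ds = sigma^2 * (1 - exp(-2 theta t)) / (2 theta).
With theta = 7, sigma = 6, x_0 = 8/5:
  E[X_t] = 8/5 * exp(-7 t) = 8*exp(-7*t)/5
  Var(X_t) = (6)^2 * (1 - exp(-2*7 t)) / (2 * 7) = 18/7 - 18*exp(-14*t)/7.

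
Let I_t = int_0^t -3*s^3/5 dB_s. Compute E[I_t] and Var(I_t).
E[I_t] = 0; Var(I_t) = 9*t^7/175

The Itô integral of a deterministic integrand f(s) has mean 0 because each increment f(s) * (B_{s+ds} - B_s) has mean 0. By the Itô isometry:
  Var( int_0^t f(s) dB_s ) = E[ (int_0^t f(s) dB_s)^2 ] = int_0^t f(s)^2 ds.
Here f(s) = -3*s^3/5, so f(s)^2 = 9*s^6/25. Integrate:
  int_0^t (9*s^6/25) ds = 9*t^7/175.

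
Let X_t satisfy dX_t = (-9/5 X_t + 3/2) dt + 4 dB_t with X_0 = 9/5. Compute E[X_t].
E[X_t] = 5/6 + 29*exp(-9*t/5)/30

Taking expectations and using E[dB_t] = 0, the mean m(t) = E[X_t] satisfies the ODE m'(t) = a m(t) + b with m(0) = x_0. With a = -9/5, b = 3/2, x_0 = 9/5, the solution is
  m(t) = x_0 * exp(a t) + (b/a) * (exp(a t) - 1)
       = (9/5) * exp((-9/5) t) + ((3/2)/(-9/5)) * (exp((-9/5) t) - 1)
       = 5/6 + 29*exp(-9*t/5)/30.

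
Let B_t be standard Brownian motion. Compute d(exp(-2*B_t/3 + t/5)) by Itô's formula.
d(exp(-2*B_t/3 + t/5)) = (19*exp(-2*B_t/3 + t/5)/45) dt + (-2*exp(-2*B_t/3 + t/5)/3) dB_t

Itô's formula for f(t, x): d f(t, B_t) = (f_t + (1/2) f_xx) dt + f_x dB_t. Compute partials of f(t, x) = exp(t/5 - 2*x/3):
  f_t(t,x)  = exp(t/5 - 2*x/3)/5
  f_x(t,x)  = -2*exp(t/5 - 2*x/3)/3
  f_xx(t,x) = 4*exp(t/5 - 2*x/3)/9
Assemble drift = f_t + (1/2) f_xx = 19*exp(t/5 - 2*x/3)/45 and diffusion = f_x = -2*exp(t/5 - 2*x/3)/3. Substituting x = B_t:
  d(exp(-2*B_t/3 + t/5)) = (19*exp(-2*B_t/3 + t/5)/45) dt + (-2*exp(-2*B_t/3 + t/5)/3) dB_t.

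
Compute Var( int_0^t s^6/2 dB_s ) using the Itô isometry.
Var = t^13/52

The Itô integral of a deterministic integrand f(s) has mean 0 because each increment f(s) * (B_{s+ds} - B_s) has mean 0. By the Itô isometry:
  Var( int_0^t f(s) dB_s ) = E[ (int_0^t f(s) dB_s)^2 ] = int_0^t f(s)^2 ds.
Here f(s) = s^6/2, so f(s)^2 = s^12/4. Integrate:
  int_0^t (s^12/4) ds = t^13/52.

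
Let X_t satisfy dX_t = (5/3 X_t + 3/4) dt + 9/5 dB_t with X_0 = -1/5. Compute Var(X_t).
Var(X_t) = 243*exp(10*t/3)/250 - 243/250

The variance V(t) = Var(X_t) satisfies V'(t) = 2 a V(t) + c^2 with V(0) = 0 (drift coefficient is linear in X, diffusion is constant). With a = 5/3, c = 9/5, the solution is
  V(t) = (c^2 / (2 a)) * (exp(2 a t) - 1)
       = ((9/5)^2 / (2*(5/3))) * (exp((10/3) t) - 1)
       = 243*exp(10*t/3)/250 - 243/250.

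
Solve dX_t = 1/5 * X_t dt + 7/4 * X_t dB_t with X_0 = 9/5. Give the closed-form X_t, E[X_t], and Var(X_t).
X_t = 9/5 * exp((-213/160) t + (7/4) B_t); E[X_t] = 9*exp(t/5)/5; Var(X_t) = 81*(exp(49*t/16) - 1)*exp(2*t/5)/25

For GBM dX = mu X dt + sigma X dB with X_0 = x_0, apply Itô to Y = log X: dY = (mu - sigma^2/2) dt + sigma dB, so Y_t = log(x_0) + (mu - sigma^2/2) t + sigma B_t and hence X_t = x_0 * exp((mu - sigma^2/2) t + sigma B_t).
With mu = 1/5, sigma = 7/4, x_0 = 9/5, this gives:
  X_t = 9/5 * exp((-213/160) * t + (7/4) * B_t).
Since sigma*B_t ~ Normal(0, sigma^2 t), E[exp(sigma*B_t)] = exp(sigma^2 t / 2); so E[X_t] = x_0 * exp((mu - sigma^2/2) t) * exp(sigma^2 t / 2) = x_0 * exp(mu t) = 9*exp(t/5)/5.
Var(X_t) = E[X_t^2] - (E[X_t])^2 = x_0^2 * exp(2 mu t) * (exp(sigma^2 t) - 1) = 81*(exp(49*t/16) - 1)*exp(2*t/5)/25.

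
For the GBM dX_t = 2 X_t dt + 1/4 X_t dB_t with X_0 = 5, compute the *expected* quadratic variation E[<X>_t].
E[<X>_t] = 5*exp(65*t/16)/13 - 5/13

<X>_t = int_0^t ((1/4) * X_s)^2 ds. Taking expectation inside the integral: E[<X>_t] = (1/4)^2 * int_0^t E[X_s^2] ds. For GBM, E[X_s^2] = x_0^2 * exp((2 mu + sigma^2) s). Integrating:
  E[<X>_t] = (1/4)^2 * 5^2 * (exp((2*2 + (1/4)^2) t) - 1) / (2*2 + (1/4)^2)
           = (1/4)^2 * 5^2 * (exp((65/16) t) - 1) / (65/16) = 5*exp(65*t/16)/13 - 5/13.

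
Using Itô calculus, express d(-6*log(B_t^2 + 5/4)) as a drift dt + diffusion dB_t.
d(-6*log(B_t^2 + 5/4)) = (24*(4*B_t^2 - 5)/(4*B_t^2 + 5)^2) dt + (-48*B_t/(4*B_t^2 + 5)) dB_t

Itô's formula for f(B_t) gives d f(B_t) = f'(B_t) dB_t + (1/2) f''(B_t) dt. Compute derivatives of f(x) = -6*log(x^2 + 5/4):
  f'(x)  = -48*x/(4*x^2 + 5)
  f''(x) = 48*(4*x^2 - 5)/(4*x^2 + 5)^2
Substitute x = B_t and multiply the f'' term by 1/2:
  drift     = (1/2) * (48*(4*x^2 - 5)/(4*x^2 + 5)^2) evaluated at B_t = 24*(4*B_t^2 - 5)/(4*B_t^2 + 5)^2
  diffusion = (-48*x/(4*x^2 + 5)) evaluated at B_t = -48*B_t/(4*B_t^2 + 5)
Therefore d(-6*log(B_t^2 + 5/4)) = (24*(4*B_t^2 - 5)/(4*B_t^2 + 5)^2) dt + (-48*B_t/(4*B_t^2 + 5)) dB_t.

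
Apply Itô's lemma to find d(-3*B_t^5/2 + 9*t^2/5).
d(-3*B_t^5/2 + 9*t^2/5) = (-15*B_t^3 + 18*t/5) dt + (-15*B_t^4/2) dB_t

Itô's formula for f(t, x): d f(t, B_t) = (f_t + (1/2) f_xx) dt + f_x dB_t. Compute partials of f(t, x) = 9*t^2/5 - 3*x^5/2:
  f_t(t,x)  = 18*t/5
  f_x(t,x)  = -15*x^4/2
  f_xx(t,x) = -30*x^3
Assemble drift = f_t + (1/2) f_xx = 18*t/5 - 15*x^3 and diffusion = f_x = -15*x^4/2. Substituting x = B_t:
  d(-3*B_t^5/2 + 9*t^2/5) = (-15*B_t^3 + 18*t/5) dt + (-15*B_t^4/2) dB_t.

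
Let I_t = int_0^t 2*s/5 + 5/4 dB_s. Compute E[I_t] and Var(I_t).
E[I_t] = 0; Var(I_t) = t*(64*t^2 + 600*t + 1875)/1200

The Itô integral of a deterministic integrand f(s) has mean 0 because each increment f(s) * (B_{s+ds} - B_s) has mean 0. By the Itô isometry:
  Var( int_0^t f(s) dB_s ) = E[ (int_0^t f(s) dB_s)^2 ] = int_0^t f(s)^2 ds.
Here f(s) = 2*s/5 + 5/4, so f(s)^2 = (8*s + 25)^2/400. Integrate:
  int_0^t ((8*s + 25)^2/400) ds = t*(64*t^2 + 600*t + 1875)/1200.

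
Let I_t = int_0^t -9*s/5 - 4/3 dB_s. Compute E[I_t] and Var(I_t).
E[I_t] = 0; Var(I_t) = t*(243*t^2 + 540*t + 400)/225

The Itô integral of a deterministic integrand f(s) has mean 0 because each increment f(s) * (B_{s+ds} - B_s) has mean 0. By the Itô isometry:
  Var( int_0^t f(s) dB_s ) = E[ (int_0^t f(s) dB_s)^2 ] = int_0^t f(s)^2 ds.
Here f(s) = -9*s/5 - 4/3, so f(s)^2 = (27*s + 20)^2/225. Integrate:
  int_0^t ((27*s + 20)^2/225) ds = t*(243*t^2 + 540*t + 400)/225.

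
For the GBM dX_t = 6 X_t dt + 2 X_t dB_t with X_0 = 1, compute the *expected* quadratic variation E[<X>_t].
E[<X>_t] = exp(16*t)/4 - 1/4

<X>_t = int_0^t (2 * X_s)^2 ds. Taking expectation inside the integral: E[<X>_t] = 2^2 * int_0^t E[X_s^2] ds. For GBM, E[X_s^2] = x_0^2 * exp((2 mu + sigma^2) s). Integrating:
  E[<X>_t] = 2^2 * 1^2 * (exp((2*6 + 2^2) t) - 1) / (2*6 + 2^2)
           = 2^2 * 1^2 * (exp(16 t) - 1) / 16 = exp(16*t)/4 - 1/4.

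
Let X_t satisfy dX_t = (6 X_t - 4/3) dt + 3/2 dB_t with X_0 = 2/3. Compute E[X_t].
E[X_t] = 4*exp(6*t)/9 + 2/9

Taking expectations and using E[dB_t] = 0, the mean m(t) = E[X_t] satisfies the ODE m'(t) = a m(t) + b with m(0) = x_0. With a = 6, b = -4/3, x_0 = 2/3, the solution is
  m(t) = x_0 * exp(a t) + (b/a) * (exp(a t) - 1)
       = (2/3) * exp(6 t) + ((-4/3)/6) * (exp(6 t) - 1)
       = 4*exp(6*t)/9 + 2/9.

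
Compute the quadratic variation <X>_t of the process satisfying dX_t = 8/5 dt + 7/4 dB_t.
<X>_t = 49*t/16

For an Itô process dX_t = a(t) dt + b(t) dB_t, the quadratic variation is <X>_t = int_0^t b(s)^2 ds (the drift term does not contribute). Here b(s) = 7/4, so
  b(s)^2 = 49/16.
Integrating from 0 to t:
  <X>_t = int_0^t (49/16) ds = 49*t/16.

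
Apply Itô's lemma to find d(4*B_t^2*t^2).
d(4*B_t^2*t^2) = (4*t*(2*B_t^2 + t)) dt + (8*B_t*t^2) dB_t

Itô's formula for f(t, x): d f(t, B_t) = (f_t + (1/2) f_xx) dt + f_x dB_t. Compute partials of f(t, x) = 4*t^2*x^2:
  f_t(t,x)  = 8*t*x^2
  f_x(t,x)  = 8*t^2*x
  f_xx(t,x) = 8*t^2
Assemble drift = f_t + (1/2) f_xx = 4*t*(t + 2*x^2) and diffusion = f_x = 8*t^2*x. Substituting x = B_t:
  d(4*B_t^2*t^2) = (4*t*(2*B_t^2 + t)) dt + (8*B_t*t^2) dB_t.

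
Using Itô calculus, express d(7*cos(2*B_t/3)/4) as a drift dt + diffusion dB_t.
d(7*cos(2*B_t/3)/4) = (-7*cos(2*B_t/3)/18) dt + (-7*sin(2*B_t/3)/6) dB_t

Itô's formula for f(B_t) gives d f(B_t) = f'(B_t) dB_t + (1/2) f''(B_t) dt. Compute derivatives of f(x) = 7*cos(2*x/3)/4:
  f'(x)  = -7*sin(2*x/3)/6
  f''(x) = -7*cos(2*x/3)/9
Substitute x = B_t and multiply the f'' term by 1/2:
  drift     = (1/2) * (-7*cos(2*x/3)/9) evaluated at B_t = -7*cos(2*B_t/3)/18
  diffusion = (-7*sin(2*x/3)/6) evaluated at B_t = -7*sin(2*B_t/3)/6
Therefore d(7*cos(2*B_t/3)/4) = (-7*cos(2*B_t/3)/18) dt + (-7*sin(2*B_t/3)/6) dB_t.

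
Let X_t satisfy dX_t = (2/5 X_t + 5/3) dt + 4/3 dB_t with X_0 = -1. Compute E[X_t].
E[X_t] = 19*exp(2*t/5)/6 - 25/6

Taking expectations and using E[dB_t] = 0, the mean m(t) = E[X_t] satisfies the ODE m'(t) = a m(t) + b with m(0) = x_0. With a = 2/5, b = 5/3, x_0 = -1, the solution is
  m(t) = x_0 * exp(a t) + (b/a) * (exp(a t) - 1)
       = (-1) * exp((2/5) t) + ((5/3)/(2/5)) * (exp((2/5) t) - 1)
       = 19*exp(2*t/5)/6 - 25/6.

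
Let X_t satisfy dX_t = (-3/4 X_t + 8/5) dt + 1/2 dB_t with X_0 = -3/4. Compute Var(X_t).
Var(X_t) = 1/6 - exp(-3*t/2)/6

The variance V(t) = Var(X_t) satisfies V'(t) = 2 a V(t) + c^2 with V(0) = 0 (drift coefficient is linear in X, diffusion is constant). With a = -3/4, c = 1/2, the solution is
  V(t) = (c^2 / (2 a)) * (exp(2 a t) - 1)
       = ((1/2)^2 / (2*(-3/4))) * (exp((-3/2) t) - 1)
       = 1/6 - exp(-3*t/2)/6.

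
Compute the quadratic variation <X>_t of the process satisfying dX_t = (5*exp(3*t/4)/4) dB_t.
<X>_t = 25*exp(3*t/2)/24 - 25/24

For an Itô process dX_t = a(t) dt + b(t) dB_t, the quadratic variation is <X>_t = int_0^t b(s)^2 ds (the drift term does not contribute). Here b(s) = 5*exp(3*s/4)/4, so
  b(s)^2 = 25*exp(3*s/2)/16.
Integrating from 0 to t:
  <X>_t = int_0^t (25*exp(3*s/2)/16) ds = 25*exp(3*t/2)/24 - 25/24.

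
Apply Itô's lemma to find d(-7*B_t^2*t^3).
d(-7*B_t^2*t^3) = (7*t^2*(-3*B_t^2 - t)) dt + (-14*B_t*t^3) dB_t

Itô's formula for f(t, x): d f(t, B_t) = (f_t + (1/2) f_xx) dt + f_x dB_t. Compute partials of f(t, x) = -7*t^3*x^2:
  f_t(t,x)  = -21*t^2*x^2
  f_x(t,x)  = -14*t^3*x
  f_xx(t,x) = -14*t^3
Assemble drift = f_t + (1/2) f_xx = 7*t^2*(-t - 3*x^2) and diffusion = f_x = -14*t^3*x. Substituting x = B_t:
  d(-7*B_t^2*t^3) = (7*t^2*(-3*B_t^2 - t)) dt + (-14*B_t*t^3) dB_t.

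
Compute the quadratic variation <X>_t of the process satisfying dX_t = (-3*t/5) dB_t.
<X>_t = 3*t^3/25

For an Itô process dX_t = a(t) dt + b(t) dB_t, the quadratic variation is <X>_t = int_0^t b(s)^2 ds (the drift term does not contribute). Here b(s) = -3*s/5, so
  b(s)^2 = 9*s^2/25.
Integrating from 0 to t:
  <X>_t = int_0^t (9*s^2/25) ds = 3*t^3/25.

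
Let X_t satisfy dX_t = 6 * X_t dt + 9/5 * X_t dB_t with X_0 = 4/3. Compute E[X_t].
E[X_t] = 4*exp(6*t)/3

For GBM dX = mu X dt + sigma X dB with X_0 = x_0, apply Itô to Y = log X: dY = (mu - sigma^2/2) dt + sigma dB, so Y_t = log(x_0) + (mu - sigma^2/2) t + sigma B_t and hence X_t = x_0 * exp((mu - sigma^2/2) t + sigma B_t).
With mu = 6, sigma = 9/5, x_0 = 4/3, this gives:
  X_t = 4/3 * exp((219/50) * t + (9/5) * B_t).
Since sigma*B_t ~ Normal(0, sigma^2 t), E[exp(sigma*B_t)] = exp(sigma^2 t / 2); so E[X_t] = x_0 * exp((mu - sigma^2/2) t) * exp(sigma^2 t / 2) = x_0 * exp(mu t) = 4*exp(6*t)/3.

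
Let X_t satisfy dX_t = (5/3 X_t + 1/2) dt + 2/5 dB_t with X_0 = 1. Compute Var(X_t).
Var(X_t) = 6*exp(10*t/3)/125 - 6/125

The variance V(t) = Var(X_t) satisfies V'(t) = 2 a V(t) + c^2 with V(0) = 0 (drift coefficient is linear in X, diffusion is constant). With a = 5/3, c = 2/5, the solution is
  V(t) = (c^2 / (2 a)) * (exp(2 a t) - 1)
       = ((2/5)^2 / (2*(5/3))) * (exp((10/3) t) - 1)
       = 6*exp(10*t/3)/125 - 6/125.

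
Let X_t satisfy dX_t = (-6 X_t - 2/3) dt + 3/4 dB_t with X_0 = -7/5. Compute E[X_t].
E[X_t] = -1/9 - 58*exp(-6*t)/45

Taking expectations and using E[dB_t] = 0, the mean m(t) = E[X_t] satisfies the ODE m'(t) = a m(t) + b with m(0) = x_0. With a = -6, b = -2/3, x_0 = -7/5, the solution is
  m(t) = x_0 * exp(a t) + (b/a) * (exp(a t) - 1)
       = (-7/5) * exp((-6) t) + ((-2/3)/(-6)) * (exp((-6) t) - 1)
       = -1/9 - 58*exp(-6*t)/45.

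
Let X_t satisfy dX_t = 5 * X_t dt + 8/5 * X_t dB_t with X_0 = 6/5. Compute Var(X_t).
Var(X_t) = 36*(exp(64*t/25) - 1)*exp(10*t)/25

For GBM dX = mu X dt + sigma X dB with X_0 = x_0, apply Itô to Y = log X: dY = (mu - sigma^2/2) dt + sigma dB, so Y_t = log(x_0) + (mu - sigma^2/2) t + sigma B_t and hence X_t = x_0 * exp((mu - sigma^2/2) t + sigma B_t).
With mu = 5, sigma = 8/5, x_0 = 6/5, this gives:
  X_t = 6/5 * exp((93/25) * t + (8/5) * B_t).
Since sigma*B_t ~ Normal(0, sigma^2 t), E[exp(sigma*B_t)] = exp(sigma^2 t / 2); so E[X_t] = x_0 * exp((mu - sigma^2/2) t) * exp(sigma^2 t / 2) = x_0 * exp(mu t) = 6*exp(5*t)/5.
Var(X_t) = E[X_t^2] - (E[X_t])^2 = x_0^2 * exp(2 mu t) * (exp(sigma^2 t) - 1) = 36*(exp(64*t/25) - 1)*exp(10*t)/25.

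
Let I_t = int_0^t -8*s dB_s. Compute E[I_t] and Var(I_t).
E[I_t] = 0; Var(I_t) = 64*t^3/3

The Itô integral of a deterministic integrand f(s) has mean 0 because each increment f(s) * (B_{s+ds} - B_s) has mean 0. By the Itô isometry:
  Var( int_0^t f(s) dB_s ) = E[ (int_0^t f(s) dB_s)^2 ] = int_0^t f(s)^2 ds.
Here f(s) = -8*s, so f(s)^2 = 64*s^2. Integrate:
  int_0^t (64*s^2) ds = 64*t^3/3.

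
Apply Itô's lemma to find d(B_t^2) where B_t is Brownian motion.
d(B_t^2) = (1) dt + (2*B_t) dB_t

Itô's formula for f(B_t) gives d f(B_t) = f'(B_t) dB_t + (1/2) f''(B_t) dt. Compute derivatives of f(x) = x^2:
  f'(x)  = 2*x
  f''(x) = 2
Substitute x = B_t and multiply the f'' term by 1/2:
  drift     = (1/2) * (2) evaluated at B_t = 1
  diffusion = (2*x) evaluated at B_t = 2*B_t
Therefore d(B_t^2) = (1) dt + (2*B_t) dB_t.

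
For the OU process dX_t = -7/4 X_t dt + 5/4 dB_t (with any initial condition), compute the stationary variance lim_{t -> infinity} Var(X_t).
lim Var(X_t) = 25/56

The OU SDE dX = -theta X dt + sigma dB admits the integrating factor exp(theta t): d(exp(theta t) X_t) = sigma exp(theta t) dB_t. Integrating from 0 to t gives X_t = x_0 * exp(-theta t) + sigma * int_0^t exp(-theta (t-s)) dB_s for any initial x_0. The Itô integral has variance (by the Itô isometry) sigma^2 * int_0^t exp(-2 theta (t - s)) ds = sigma^2 * (1 - exp(-2 theta t)) / (2 theta), independent of x_0.
With theta = 7/4, sigma = 5/4:
  Var(X_t) = (5/4)^2 * (1 - exp(-2*7/4 t)) / (2 * 7/4) = 25/56 - 25*exp(-7*t/2)/56.
As t -> infinity, exp(-2*7/4 t) -> 0, so the stationary variance is sigma^2 / (2 theta) = 25/56.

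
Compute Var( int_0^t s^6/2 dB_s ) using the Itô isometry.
Var = t^13/52

The Itô integral of a deterministic integrand f(s) has mean 0 because each increment f(s) * (B_{s+ds} - B_s) has mean 0. By the Itô isometry:
  Var( int_0^t f(s) dB_s ) = E[ (int_0^t f(s) dB_s)^2 ] = int_0^t f(s)^2 ds.
Here f(s) = s^6/2, so f(s)^2 = s^12/4. Integrate:
  int_0^t (s^12/4) ds = t^13/52.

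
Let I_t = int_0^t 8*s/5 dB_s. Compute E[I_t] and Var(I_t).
E[I_t] = 0; Var(I_t) = 64*t^3/75

The Itô integral of a deterministic integrand f(s) has mean 0 because each increment f(s) * (B_{s+ds} - B_s) has mean 0. By the Itô isometry:
  Var( int_0^t f(s) dB_s ) = E[ (int_0^t f(s) dB_s)^2 ] = int_0^t f(s)^2 ds.
Here f(s) = 8*s/5, so f(s)^2 = 64*s^2/25. Integrate:
  int_0^t (64*s^2/25) ds = 64*t^3/75.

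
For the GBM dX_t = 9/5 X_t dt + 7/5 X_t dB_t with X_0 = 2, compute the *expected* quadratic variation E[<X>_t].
E[<X>_t] = 196*exp(139*t/25)/139 - 196/139

<X>_t = int_0^t ((7/5) * X_s)^2 ds. Taking expectation inside the integral: E[<X>_t] = (7/5)^2 * int_0^t E[X_s^2] ds. For GBM, E[X_s^2] = x_0^2 * exp((2 mu + sigma^2) s). Integrating:
  E[<X>_t] = (7/5)^2 * 2^2 * (exp((2*(9/5) + (7/5)^2) t) - 1) / (2*(9/5) + (7/5)^2)
           = (7/5)^2 * 2^2 * (exp((139/25) t) - 1) / (139/25) = 196*exp(139*t/25)/139 - 196/139.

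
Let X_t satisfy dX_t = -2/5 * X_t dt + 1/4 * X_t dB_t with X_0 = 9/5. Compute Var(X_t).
Var(X_t) = (81*exp(t/16) - 81)*exp(-4*t/5)/25

For GBM dX = mu X dt + sigma X dB with X_0 = x_0, apply Itô to Y = log X: dY = (mu - sigma^2/2) dt + sigma dB, so Y_t = log(x_0) + (mu - sigma^2/2) t + sigma B_t and hence X_t = x_0 * exp((mu - sigma^2/2) t + sigma B_t).
With mu = -2/5, sigma = 1/4, x_0 = 9/5, this gives:
  X_t = 9/5 * exp((-69/160) * t + (1/4) * B_t).
Since sigma*B_t ~ Normal(0, sigma^2 t), E[exp(sigma*B_t)] = exp(sigma^2 t / 2); so E[X_t] = x_0 * exp((mu - sigma^2/2) t) * exp(sigma^2 t / 2) = x_0 * exp(mu t) = 9*exp(-2*t/5)/5.
Var(X_t) = E[X_t^2] - (E[X_t])^2 = x_0^2 * exp(2 mu t) * (exp(sigma^2 t) - 1) = (81*exp(t/16) - 81)*exp(-4*t/5)/25.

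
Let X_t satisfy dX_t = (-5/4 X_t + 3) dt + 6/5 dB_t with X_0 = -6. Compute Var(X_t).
Var(X_t) = 72/125 - 72*exp(-5*t/2)/125

The variance V(t) = Var(X_t) satisfies V'(t) = 2 a V(t) + c^2 with V(0) = 0 (drift coefficient is linear in X, diffusion is constant). With a = -5/4, c = 6/5, the solution is
  V(t) = (c^2 / (2 a)) * (exp(2 a t) - 1)
       = ((6/5)^2 / (2*(-5/4))) * (exp((-5/2) t) - 1)
       = 72/125 - 72*exp(-5*t/2)/125.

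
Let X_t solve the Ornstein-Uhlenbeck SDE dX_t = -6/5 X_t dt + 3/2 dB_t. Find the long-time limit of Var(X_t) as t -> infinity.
lim Var(X_t) = 15/16

The OU SDE dX = -theta X dt + sigma dB admits the integrating factor exp(theta t): d(exp(theta t) X_t) = sigma exp(theta t) dB_t. Integrating from 0 to t gives X_t = x_0 * exp(-theta t) + sigma * int_0^t exp(-theta (t-s)) dB_s for any initial x_0. The Itô integral has variance (by the Itô isometry) sigma^2 * int_0^t exp(-2 theta (t - s)) ds = sigma^2 * (1 - exp(-2 theta t)) / (2 theta), independent of x_0.
With theta = 6/5, sigma = 3/2:
  Var(X_t) = (3/2)^2 * (1 - exp(-2*6/5 t)) / (2 * 6/5) = 15/16 - 15*exp(-12*t/5)/16.
As t -> infinity, exp(-2*6/5 t) -> 0, so the stationary variance is sigma^2 / (2 theta) = 15/16.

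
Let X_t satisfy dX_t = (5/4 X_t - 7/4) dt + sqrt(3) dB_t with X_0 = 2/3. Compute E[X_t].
E[X_t] = 7/5 - 11*exp(5*t/4)/15

Taking expectations and using E[dB_t] = 0, the mean m(t) = E[X_t] satisfies the ODE m'(t) = a m(t) + b with m(0) = x_0. With a = 5/4, b = -7/4, x_0 = 2/3, the solution is
  m(t) = x_0 * exp(a t) + (b/a) * (exp(a t) - 1)
       = (2/3) * exp((5/4) t) + ((-7/4)/(5/4)) * (exp((5/4) t) - 1)
       = 7/5 - 11*exp(5*t/4)/15.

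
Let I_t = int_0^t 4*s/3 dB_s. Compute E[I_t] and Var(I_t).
E[I_t] = 0; Var(I_t) = 16*t^3/27

The Itô integral of a deterministic integrand f(s) has mean 0 because each increment f(s) * (B_{s+ds} - B_s) has mean 0. By the Itô isometry:
  Var( int_0^t f(s) dB_s ) = E[ (int_0^t f(s) dB_s)^2 ] = int_0^t f(s)^2 ds.
Here f(s) = 4*s/3, so f(s)^2 = 16*s^2/9. Integrate:
  int_0^t (16*s^2/9) ds = 16*t^3/27.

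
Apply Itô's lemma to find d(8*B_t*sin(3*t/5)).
d(8*B_t*sin(3*t/5)) = (24*B_t*cos(3*t/5)/5) dt + (8*sin(3*t/5)) dB_t

Itô's formula for f(t, x): d f(t, B_t) = (f_t + (1/2) f_xx) dt + f_x dB_t. Compute partials of f(t, x) = 8*x*sin(3*t/5):
  f_t(t,x)  = 24*x*cos(3*t/5)/5
  f_x(t,x)  = 8*sin(3*t/5)
  f_xx(t,x) = 0
Assemble drift = f_t + (1/2) f_xx = 24*x*cos(3*t/5)/5 and diffusion = f_x = 8*sin(3*t/5). Substituting x = B_t:
  d(8*B_t*sin(3*t/5)) = (24*B_t*cos(3*t/5)/5) dt + (8*sin(3*t/5)) dB_t.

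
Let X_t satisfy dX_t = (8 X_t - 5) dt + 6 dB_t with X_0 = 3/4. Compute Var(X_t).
Var(X_t) = 9*exp(16*t)/4 - 9/4

The variance V(t) = Var(X_t) satisfies V'(t) = 2 a V(t) + c^2 with V(0) = 0 (drift coefficient is linear in X, diffusion is constant). With a = 8, c = 6, the solution is
  V(t) = (c^2 / (2 a)) * (exp(2 a t) - 1)
       = (6^2 / (2*8)) * (exp(16 t) - 1)
       = 9*exp(16*t)/4 - 9/4.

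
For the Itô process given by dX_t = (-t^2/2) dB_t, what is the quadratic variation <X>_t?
<X>_t = t^5/20

For an Itô process dX_t = a(t) dt + b(t) dB_t, the quadratic variation is <X>_t = int_0^t b(s)^2 ds (the drift term does not contribute). Here b(s) = -s^2/2, so
  b(s)^2 = s^4/4.
Integrating from 0 to t:
  <X>_t = int_0^t (s^4/4) ds = t^5/20.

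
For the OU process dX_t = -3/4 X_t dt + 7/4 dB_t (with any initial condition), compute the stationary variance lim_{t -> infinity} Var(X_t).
lim Var(X_t) = 49/24

The OU SDE dX = -theta X dt + sigma dB admits the integrating factor exp(theta t): d(exp(theta t) X_t) = sigma exp(theta t) dB_t. Integrating from 0 to t gives X_t = x_0 * exp(-theta t) + sigma * int_0^t exp(-theta (t-s)) dB_s for any initial x_0. The Itô integral has variance (by the Itô isometry) sigma^2 * int_0^t exp(-2 theta (t - s)) ds = sigma^2 * (1 - exp(-2 theta t)) / (2 theta), independent of x_0.
With theta = 3/4, sigma = 7/4:
  Var(X_t) = (7/4)^2 * (1 - exp(-2*3/4 t)) / (2 * 3/4) = 49/24 - 49*exp(-3*t/2)/24.
As t -> infinity, exp(-2*3/4 t) -> 0, so the stationary variance is sigma^2 / (2 theta) = 49/24.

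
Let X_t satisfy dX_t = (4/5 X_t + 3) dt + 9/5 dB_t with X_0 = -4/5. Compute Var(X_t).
Var(X_t) = 81*exp(8*t/5)/40 - 81/40

The variance V(t) = Var(X_t) satisfies V'(t) = 2 a V(t) + c^2 with V(0) = 0 (drift coefficient is linear in X, diffusion is constant). With a = 4/5, c = 9/5, the solution is
  V(t) = (c^2 / (2 a)) * (exp(2 a t) - 1)
       = ((9/5)^2 / (2*(4/5))) * (exp((8/5) t) - 1)
       = 81*exp(8*t/5)/40 - 81/40.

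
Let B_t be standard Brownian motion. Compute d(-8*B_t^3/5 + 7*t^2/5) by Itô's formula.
d(-8*B_t^3/5 + 7*t^2/5) = (-24*B_t/5 + 14*t/5) dt + (-24*B_t^2/5) dB_t

Itô's formula for f(t, x): d f(t, B_t) = (f_t + (1/2) f_xx) dt + f_x dB_t. Compute partials of f(t, x) = 7*t^2/5 - 8*x^3/5:
  f_t(t,x)  = 14*t/5
  f_x(t,x)  = -24*x^2/5
  f_xx(t,x) = -48*x/5
Assemble drift = f_t + (1/2) f_xx = 14*t/5 - 24*x/5 and diffusion = f_x = -24*x^2/5. Substituting x = B_t:
  d(-8*B_t^3/5 + 7*t^2/5) = (-24*B_t/5 + 14*t/5) dt + (-24*B_t^2/5) dB_t.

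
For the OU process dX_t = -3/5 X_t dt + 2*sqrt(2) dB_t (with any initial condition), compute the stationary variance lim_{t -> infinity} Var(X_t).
lim Var(X_t) = 20/3

The OU SDE dX = -theta X dt + sigma dB admits the integrating factor exp(theta t): d(exp(theta t) X_t) = sigma exp(theta t) dB_t. Integrating from 0 to t gives X_t = x_0 * exp(-theta t) + sigma * int_0^t exp(-theta (t-s)) dB_s for any initial x_0. The Itô integral has variance (by the Itô isometry) sigma^2 * int_0^t exp(-2 theta (t - s)) ds = sigma^2 * (1 - exp(-2 theta t)) / (2 theta), independent of x_0.
With theta = 3/5, sigma = 2*sqrt(2):
  Var(X_t) = (2*sqrt(2))^2 * (1 - exp(-2*3/5 t)) / (2 * 3/5) = 20/3 - 20*exp(-6*t/5)/3.
As t -> infinity, exp(-2*3/5 t) -> 0, so the stationary variance is sigma^2 / (2 theta) = 20/3.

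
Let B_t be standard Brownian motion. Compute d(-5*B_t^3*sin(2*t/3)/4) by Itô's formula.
d(-5*B_t^3*sin(2*t/3)/4) = (-5*B_t*(2*B_t^2*cos(2*t/3) + 9*sin(2*t/3))/12) dt + (-15*B_t^2*sin(2*t/3)/4) dB_t

Itô's formula for f(t, x): d f(t, B_t) = (f_t + (1/2) f_xx) dt + f_x dB_t. Compute partials of f(t, x) = -5*x^3*sin(2*t/3)/4:
  f_t(t,x)  = -5*x^3*cos(2*t/3)/6
  f_x(t,x)  = -15*x^2*sin(2*t/3)/4
  f_xx(t,x) = -15*x*sin(2*t/3)/2
Assemble drift = f_t + (1/2) f_xx = -5*x*(2*x^2*cos(2*t/3) + 9*sin(2*t/3))/12 and diffusion = f_x = -15*x^2*sin(2*t/3)/4. Substituting x = B_t:
  d(-5*B_t^3*sin(2*t/3)/4) = (-5*B_t*(2*B_t^2*cos(2*t/3) + 9*sin(2*t/3))/12) dt + (-15*B_t^2*sin(2*t/3)/4) dB_t.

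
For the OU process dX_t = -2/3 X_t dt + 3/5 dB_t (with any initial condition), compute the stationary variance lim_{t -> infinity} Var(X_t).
lim Var(X_t) = 27/100

The OU SDE dX = -theta X dt + sigma dB admits the integrating factor exp(theta t): d(exp(theta t) X_t) = sigma exp(theta t) dB_t. Integrating from 0 to t gives X_t = x_0 * exp(-theta t) + sigma * int_0^t exp(-theta (t-s)) dB_s for any initial x_0. The Itô integral has variance (by the Itô isometry) sigma^2 * int_0^t exp(-2 theta (t - s)) ds = sigma^2 * (1 - exp(-2 theta t)) / (2 theta), independent of x_0.
With theta = 2/3, sigma = 3/5:
  Var(X_t) = (3/5)^2 * (1 - exp(-2*2/3 t)) / (2 * 2/3) = 27/100 - 27*exp(-4*t/3)/100.
As t -> infinity, exp(-2*2/3 t) -> 0, so the stationary variance is sigma^2 / (2 theta) = 27/100.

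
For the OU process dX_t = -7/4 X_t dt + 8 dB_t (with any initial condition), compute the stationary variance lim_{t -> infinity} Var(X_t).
lim Var(X_t) = 128/7

The OU SDE dX = -theta X dt + sigma dB admits the integrating factor exp(theta t): d(exp(theta t) X_t) = sigma exp(theta t) dB_t. Integrating from 0 to t gives X_t = x_0 * exp(-theta t) + sigma * int_0^t exp(-theta (t-s)) dB_s for any initial x_0. The Itô integral has variance (by the Itô isometry) sigma^2 * int_0^t exp(-2 theta (t - s)) ds = sigma^2 * (1 - exp(-2 theta t)) / (2 theta), independent of x_0.
With theta = 7/4, sigma = 8:
  Var(X_t) = (8)^2 * (1 - exp(-2*7/4 t)) / (2 * 7/4) = 128/7 - 128*exp(-7*t/2)/7.
As t -> infinity, exp(-2*7/4 t) -> 0, so the stationary variance is sigma^2 / (2 theta) = 128/7.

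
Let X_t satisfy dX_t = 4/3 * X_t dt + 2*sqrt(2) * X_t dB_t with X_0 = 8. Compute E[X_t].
E[X_t] = 8*exp(4*t/3)

For GBM dX = mu X dt + sigma X dB with X_0 = x_0, apply Itô to Y = log X: dY = (mu - sigma^2/2) dt + sigma dB, so Y_t = log(x_0) + (mu - sigma^2/2) t + sigma B_t and hence X_t = x_0 * exp((mu - sigma^2/2) t + sigma B_t).
With mu = 4/3, sigma = 2*sqrt(2), x_0 = 8, this gives:
  X_t = 8 * exp((-8/3) * t + (2*sqrt(2)) * B_t).
Since sigma*B_t ~ Normal(0, sigma^2 t), E[exp(sigma*B_t)] = exp(sigma^2 t / 2); so E[X_t] = x_0 * exp((mu - sigma^2/2) t) * exp(sigma^2 t / 2) = x_0 * exp(mu t) = 8*exp(4*t/3).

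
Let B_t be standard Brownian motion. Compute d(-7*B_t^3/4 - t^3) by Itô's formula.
d(-7*B_t^3/4 - t^3) = (-21*B_t/4 - 3*t^2) dt + (-21*B_t^2/4) dB_t

Itô's formula for f(t, x): d f(t, B_t) = (f_t + (1/2) f_xx) dt + f_x dB_t. Compute partials of f(t, x) = -t^3 - 7*x^3/4:
  f_t(t,x)  = -3*t^2
  f_x(t,x)  = -21*x^2/4
  f_xx(t,x) = -21*x/2
Assemble drift = f_t + (1/2) f_xx = -3*t^2 - 21*x/4 and diffusion = f_x = -21*x^2/4. Substituting x = B_t:
  d(-7*B_t^3/4 - t^3) = (-21*B_t/4 - 3*t^2) dt + (-21*B_t^2/4) dB_t.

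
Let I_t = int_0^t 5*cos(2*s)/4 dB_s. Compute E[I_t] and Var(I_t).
E[I_t] = 0; Var(I_t) = 25*t/32 + 25*sin(4*t)/128

The Itô integral of a deterministic integrand f(s) has mean 0 because each increment f(s) * (B_{s+ds} - B_s) has mean 0. By the Itô isometry:
  Var( int_0^t f(s) dB_s ) = E[ (int_0^t f(s) dB_s)^2 ] = int_0^t f(s)^2 ds.
Here f(s) = 5*cos(2*s)/4, so f(s)^2 = 25*cos(2*s)^2/16. Integrate:
  int_0^t (25*cos(2*s)^2/16) ds = 25*t/32 + 25*sin(4*t)/128.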